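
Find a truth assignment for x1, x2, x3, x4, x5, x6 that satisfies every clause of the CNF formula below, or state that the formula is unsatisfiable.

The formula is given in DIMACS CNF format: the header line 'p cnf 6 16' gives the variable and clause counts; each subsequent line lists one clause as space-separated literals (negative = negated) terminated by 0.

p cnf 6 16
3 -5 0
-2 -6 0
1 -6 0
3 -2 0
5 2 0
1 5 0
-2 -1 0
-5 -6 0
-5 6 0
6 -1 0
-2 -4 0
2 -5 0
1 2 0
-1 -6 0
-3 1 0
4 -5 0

UNSATISFIABLE

Try x3 = True.
The clause (x1) is unit, so x1 = True.
The clause (¬x2) is unit, so x2 = False.
The clause (x5) is unit, so x5 = True.
But (¬x5) is also a unit clause — contradiction.
So x3 must be the other value — set x3 = False.
The clause (¬x5) is unit, so x5 = False.
The clause (¬x2) is unit, so x2 = False.
But (x2) is also a unit clause — contradiction.
Neither x3 = True nor x3 = False works.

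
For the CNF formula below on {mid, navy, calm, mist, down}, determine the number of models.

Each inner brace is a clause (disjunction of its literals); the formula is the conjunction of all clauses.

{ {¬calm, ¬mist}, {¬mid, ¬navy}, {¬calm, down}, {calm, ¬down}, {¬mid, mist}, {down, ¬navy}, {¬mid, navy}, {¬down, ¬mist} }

There are 2^5 = 32 truth assignments over (mid, navy, calm, mist, down).
Split on down. With down = True, the clauses containing down are satisfied and ¬down drops from the rest; 2 of the 2^4 = 16 assignments to the other variables satisfy what remains.
With down = False, by the same count on the reduced clause set, 2 assignments work.
Total: 2 + 2 = 4.

4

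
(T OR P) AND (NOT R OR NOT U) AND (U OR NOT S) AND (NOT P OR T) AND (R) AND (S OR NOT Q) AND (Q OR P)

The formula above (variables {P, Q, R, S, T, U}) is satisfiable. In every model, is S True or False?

Suppose S = true.
The clause (U) is unit, so U = true.
The clause (NOT R) is unit, so R = false.
Now (R) is unsatisfied and unit — conflict.
So every satisfying assignment has S = False.

False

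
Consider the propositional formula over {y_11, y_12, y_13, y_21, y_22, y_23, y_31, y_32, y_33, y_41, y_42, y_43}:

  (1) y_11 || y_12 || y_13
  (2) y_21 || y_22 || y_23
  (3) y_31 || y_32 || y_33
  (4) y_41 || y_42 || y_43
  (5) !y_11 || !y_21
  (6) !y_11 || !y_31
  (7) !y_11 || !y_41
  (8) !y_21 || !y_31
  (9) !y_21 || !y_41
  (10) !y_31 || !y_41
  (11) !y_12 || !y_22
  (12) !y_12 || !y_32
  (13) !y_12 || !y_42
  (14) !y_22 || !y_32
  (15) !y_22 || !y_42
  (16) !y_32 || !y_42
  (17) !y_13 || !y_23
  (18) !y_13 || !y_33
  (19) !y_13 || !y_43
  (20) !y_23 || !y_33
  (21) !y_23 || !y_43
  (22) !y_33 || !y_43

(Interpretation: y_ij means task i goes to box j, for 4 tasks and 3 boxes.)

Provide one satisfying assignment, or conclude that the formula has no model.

UNSATISFIABLE

Branch on y_11: set y_11 = false.
Branch on y_12: set y_12 = true.
The clause (!y_22) is unit, so y_22 = false.
The clause (!y_32) is unit, so y_32 = false.
The clause (!y_42) is unit, so y_42 = false.
Branch on y_21: set y_21 = true.
The clause (!y_31) is unit, so y_31 = false.
The clause (y_33) is unit, so y_33 = true.
The clause (!y_41) is unit, so y_41 = false.
The clause (y_43) is unit, so y_43 = true.
That conflicts with the unit clause (!y_43).
So y_21 must be the other value — set y_21 = false.
The clause (y_23) is unit, so y_23 = true.
The clause (!y_13) is unit, so y_13 = false.
The clause (!y_33) is unit, so y_33 = false.
The clause (y_31) is unit, so y_31 = true.
The clause (!y_41) is unit, so y_41 = false.
The clause (y_43) is unit, so y_43 = true.
That conflicts with the unit clause (!y_43).
Neither y_21 = true nor y_21 = false works.
So y_12 must be the other value — set y_12 = false.
The clause (y_13) is unit, so y_13 = true.
The clause (!y_23) is unit, so y_23 = false.
The clause (!y_33) is unit, so y_33 = false.
The clause (!y_43) is unit, so y_43 = false.
Branch on y_21: set y_21 = true.
The clause (!y_31) is unit, so y_31 = false.
The clause (y_32) is unit, so y_32 = true.
The clause (!y_41) is unit, so y_41 = false.
The clause (y_42) is unit, so y_42 = true.
That conflicts with the unit clause (!y_42).
So y_21 must be the other value — set y_21 = false.
The clause (y_22) is unit, so y_22 = true.
The clause (!y_32) is unit, so y_32 = false.
The clause (y_31) is unit, so y_31 = true.
The clause (!y_41) is unit, so y_41 = false.
The clause (y_42) is unit, so y_42 = true.
That conflicts with the unit clause (!y_42).
Neither y_21 = true nor y_21 = false works.
Neither y_12 = true nor y_12 = false works.
So y_11 must be the other value — set y_11 = true.
The clause (!y_21) is unit, so y_21 = false.
The clause (!y_31) is unit, so y_31 = false.
The clause (!y_41) is unit, so y_41 = false.
Branch on y_22: set y_22 = true.
The clause (!y_12) is unit, so y_12 = false.
The clause (!y_32) is unit, so y_32 = false.
The clause (y_33) is unit, so y_33 = true.
The clause (!y_42) is unit, so y_42 = false.
The clause (y_43) is unit, so y_43 = true.
That conflicts with the unit clause (!y_43).
So y_22 must be the other value — set y_22 = false.
The clause (y_23) is unit, so y_23 = true.
The clause (!y_13) is unit, so y_13 = false.
The clause (!y_33) is unit, so y_33 = false.
The clause (y_32) is unit, so y_32 = true.
The clause (!y_12) is unit, so y_12 = false.
The clause (!y_42) is unit, so y_42 = false.
The clause (y_43) is unit, so y_43 = true.
That conflicts with the unit clause (!y_43).
Neither y_22 = true nor y_22 = false works.
Neither y_11 = true nor y_11 = false works.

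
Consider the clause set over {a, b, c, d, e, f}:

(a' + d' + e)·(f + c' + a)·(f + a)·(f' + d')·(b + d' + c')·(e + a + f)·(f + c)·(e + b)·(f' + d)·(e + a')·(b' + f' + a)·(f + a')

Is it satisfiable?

No, unsatisfiable

Case f = 1:
The clause (d') is unit, so d = 0.
But (d) is also a unit clause — contradiction.
So f must be the other value — set f = 0.
The clause (a) is unit, so a = 1.
But (a') is also a unit clause — contradiction.
Either choice for f ends in contradiction.
No assignment satisfies every clause.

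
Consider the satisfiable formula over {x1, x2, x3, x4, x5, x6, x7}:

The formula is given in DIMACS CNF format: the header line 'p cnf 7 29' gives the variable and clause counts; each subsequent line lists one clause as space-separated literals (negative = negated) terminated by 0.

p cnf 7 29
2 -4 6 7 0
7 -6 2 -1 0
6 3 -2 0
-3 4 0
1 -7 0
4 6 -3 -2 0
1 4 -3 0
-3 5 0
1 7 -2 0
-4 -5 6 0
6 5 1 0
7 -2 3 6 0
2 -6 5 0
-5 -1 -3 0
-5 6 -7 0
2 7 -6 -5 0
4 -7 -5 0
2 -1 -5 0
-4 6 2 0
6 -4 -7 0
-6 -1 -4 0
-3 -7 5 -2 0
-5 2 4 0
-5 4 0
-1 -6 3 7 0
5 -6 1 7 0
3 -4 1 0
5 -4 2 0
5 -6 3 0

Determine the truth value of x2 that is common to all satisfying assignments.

False

Suppose x2 = True.
Branch on x6: set x6 = True.
Branch on x3: set x3 = False.
The clause (x5) is unit, so x5 = True.
The clause (x4) is unit, so x4 = True.
The clause (¬x1) is unit, so x1 = False.
Now (x1) is unsatisfied and unit — conflict.
Undo x3 and try x3 = True.
The clause (x4) is unit, so x4 = True.
The clause (x5) is unit, so x5 = True.
The clause (¬x1) is unit, so x1 = False.
The clause (¬x7) is unit, so x7 = False.
Now (x7) is unsatisfied and unit — conflict.
Neither x3 = True nor x3 = False works.
Undo x6 and try x6 = False.
The clause (x3) is unit, so x3 = True.
The clause (x4) is unit, so x4 = True.
The clause (x5) is unit, so x5 = True.
Now (¬x5) is unsatisfied and unit — conflict.
Neither x6 = True nor x6 = False works.
So every satisfying assignment has x2 = False.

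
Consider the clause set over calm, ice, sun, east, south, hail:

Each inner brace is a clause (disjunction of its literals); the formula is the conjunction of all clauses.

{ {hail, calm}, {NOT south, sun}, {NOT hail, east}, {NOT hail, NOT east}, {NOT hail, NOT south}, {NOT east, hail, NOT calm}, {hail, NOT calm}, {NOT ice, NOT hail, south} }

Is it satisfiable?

Unsatisfiable

Try hail = true.
From the singleton clause (east), east = true.
But (NOT east) is also a unit clause — contradiction.
Backtrack on hail: now try hail = false.
From the singleton clause (calm), calm = true.
But (NOT calm) is also a unit clause — contradiction.
Both values of hail lead to a conflict.
No assignment satisfies every clause.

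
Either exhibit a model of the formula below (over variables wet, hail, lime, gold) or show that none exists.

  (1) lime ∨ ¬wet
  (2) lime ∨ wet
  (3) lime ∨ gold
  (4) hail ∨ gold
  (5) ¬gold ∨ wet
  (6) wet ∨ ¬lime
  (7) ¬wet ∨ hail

Case lime = True:
(wet) alone gives wet = True.
(hail) alone gives hail = True.
Every clause is now satisfied; gold is unconstrained.

wet ↦ True, hail ↦ True, lime ↦ True, gold ↦ False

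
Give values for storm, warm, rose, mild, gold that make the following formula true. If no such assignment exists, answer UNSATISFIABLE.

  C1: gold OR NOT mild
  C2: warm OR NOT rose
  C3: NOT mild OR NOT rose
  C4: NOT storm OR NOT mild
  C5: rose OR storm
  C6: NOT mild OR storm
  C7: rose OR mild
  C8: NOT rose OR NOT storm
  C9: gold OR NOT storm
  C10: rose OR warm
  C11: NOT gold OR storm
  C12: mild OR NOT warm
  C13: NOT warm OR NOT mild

UNSATISFIABLE

Branch on gold: set gold = true.
The clause (storm) is unit, so storm = true.
The clause (NOT mild) is unit, so mild = false.
The clause (rose) is unit, so rose = true.
But (NOT rose) is also a unit clause — contradiction.
Undo gold and try gold = false.
The clause (NOT mild) is unit, so mild = false.
The clause (rose) is unit, so rose = true.
The clause (warm) is unit, so warm = true.
But (NOT warm) is also a unit clause — contradiction.
Either choice for gold ends in contradiction.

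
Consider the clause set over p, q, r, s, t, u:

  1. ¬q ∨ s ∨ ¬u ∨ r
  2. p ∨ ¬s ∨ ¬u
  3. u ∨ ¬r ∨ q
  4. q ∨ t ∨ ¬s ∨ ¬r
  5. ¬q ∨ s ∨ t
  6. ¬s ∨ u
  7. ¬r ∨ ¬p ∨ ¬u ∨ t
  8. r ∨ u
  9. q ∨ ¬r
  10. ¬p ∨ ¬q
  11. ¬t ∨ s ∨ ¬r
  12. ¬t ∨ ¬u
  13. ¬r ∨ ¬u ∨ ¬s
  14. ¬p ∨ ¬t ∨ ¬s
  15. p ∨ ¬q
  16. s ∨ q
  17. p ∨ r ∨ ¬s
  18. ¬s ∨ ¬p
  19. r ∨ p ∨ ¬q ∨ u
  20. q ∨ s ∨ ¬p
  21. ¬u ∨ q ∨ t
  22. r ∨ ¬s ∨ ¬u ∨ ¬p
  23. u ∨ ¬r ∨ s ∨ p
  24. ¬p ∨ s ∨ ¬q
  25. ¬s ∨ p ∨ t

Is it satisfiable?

Case s = False:
The clause (q) is unit, so q = True.
The clause (t) is unit, so t = True.
The clause (¬p) is unit, so p = False.
That conflicts with the unit clause (p).
Undo s and try s = True.
The clause (u) is unit, so u = True.
The clause (p) is unit, so p = True.
That conflicts with the unit clause (¬p).
Neither s = True nor s = False works.
No assignment satisfies every clause.

No, unsatisfiable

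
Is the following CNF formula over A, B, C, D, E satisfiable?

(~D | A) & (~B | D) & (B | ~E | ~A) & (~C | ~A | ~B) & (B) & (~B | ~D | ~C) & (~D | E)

Satisfiable

Unit clause (B) forces B = 1.
Unit clause (D) forces D = 1.
Unit clause (A) forces A = 1.
Unit clause (~C) forces C = 0.
Unit clause (E) forces E = 1.
This assignment satisfies each clause.
A satisfying assignment: A ↦ 1,  B ↦ 1,  C ↦ 0,  D ↦ 1,  E ↦ 1.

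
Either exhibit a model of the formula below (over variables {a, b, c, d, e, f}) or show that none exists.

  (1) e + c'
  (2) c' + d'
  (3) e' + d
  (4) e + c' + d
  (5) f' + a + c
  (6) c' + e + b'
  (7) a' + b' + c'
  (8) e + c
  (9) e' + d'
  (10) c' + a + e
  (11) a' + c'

Case e = 1:
Unit clause (d) forces d = 1.
That conflicts with the unit clause (d').
Backtrack on e: now try e = 0.
Unit clause (c') forces c = 0.
That conflicts with the unit clause (c).
Neither e = 1 nor e = 0 works.

UNSATISFIABLE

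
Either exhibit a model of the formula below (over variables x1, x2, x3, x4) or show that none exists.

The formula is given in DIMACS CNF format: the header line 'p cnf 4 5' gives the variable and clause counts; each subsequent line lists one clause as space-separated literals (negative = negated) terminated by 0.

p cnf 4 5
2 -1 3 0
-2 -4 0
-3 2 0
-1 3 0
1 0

x1=True, x2=True, x3=True, x4=False

(x1) alone gives x1 = True.
(x3) alone gives x3 = True.
(x2) alone gives x2 = True.
(¬x4) alone gives x4 = False.
All clauses are satisfied.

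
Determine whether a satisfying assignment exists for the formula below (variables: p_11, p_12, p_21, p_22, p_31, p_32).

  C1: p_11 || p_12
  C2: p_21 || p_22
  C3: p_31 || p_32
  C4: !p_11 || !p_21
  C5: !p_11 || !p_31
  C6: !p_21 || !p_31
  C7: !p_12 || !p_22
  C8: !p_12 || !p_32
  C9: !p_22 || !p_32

Unsatisfiable

Branch on p_11: set p_11 = true.
From the singleton clause (!p_21), p_21 = false.
From the singleton clause (p_22), p_22 = true.
From the singleton clause (!p_31), p_31 = false.
From the singleton clause (p_32), p_32 = true.
That conflicts with the unit clause (!p_32).
Backtrack on p_11: now try p_11 = false.
From the singleton clause (p_12), p_12 = true.
From the singleton clause (!p_22), p_22 = false.
From the singleton clause (p_21), p_21 = true.
From the singleton clause (!p_31), p_31 = false.
From the singleton clause (p_32), p_32 = true.
That conflicts with the unit clause (!p_32).
Neither p_11 = true nor p_11 = false works.
No assignment satisfies every clause.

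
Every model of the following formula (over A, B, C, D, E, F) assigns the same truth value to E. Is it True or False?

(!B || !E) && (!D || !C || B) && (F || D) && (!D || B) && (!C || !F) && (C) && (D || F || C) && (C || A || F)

Suppose E = true.
The clause (!B) is unit, so B = false.
The clause (!D) is unit, so D = false.
The clause (F) is unit, so F = true.
The clause (!C) is unit, so C = false.
Now (C) is unsatisfied and unit — conflict.
So every satisfying assignment has E = False.

False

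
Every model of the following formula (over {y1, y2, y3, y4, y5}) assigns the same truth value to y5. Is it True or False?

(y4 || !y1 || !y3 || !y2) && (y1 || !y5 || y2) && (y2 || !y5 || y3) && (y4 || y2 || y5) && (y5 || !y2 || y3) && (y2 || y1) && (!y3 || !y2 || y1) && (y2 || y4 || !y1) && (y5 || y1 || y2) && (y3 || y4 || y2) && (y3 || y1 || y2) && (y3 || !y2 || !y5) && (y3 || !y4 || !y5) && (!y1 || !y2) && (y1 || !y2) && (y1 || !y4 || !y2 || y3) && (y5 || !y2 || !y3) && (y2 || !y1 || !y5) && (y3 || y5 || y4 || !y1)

False

Suppose y5 = true.
Branch on y1: set y1 = true.
From the singleton clause (!y2), y2 = false.
But (y2) is also a unit clause — contradiction.
Undo y1 and try y1 = false.
From the singleton clause (y2), y2 = true.
But (!y2) is also a unit clause — contradiction.
Either choice for y1 ends in contradiction.
So every satisfying assignment has y5 = False.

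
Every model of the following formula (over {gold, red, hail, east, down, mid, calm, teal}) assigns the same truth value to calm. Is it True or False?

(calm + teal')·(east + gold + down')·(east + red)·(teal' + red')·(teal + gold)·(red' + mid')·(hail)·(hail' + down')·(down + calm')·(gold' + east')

False

Suppose calm = 1.
Unit clause (hail) forces hail = 1.
Unit clause (down') forces down = 0.
That conflicts with the unit clause (down).
So every satisfying assignment has calm = False.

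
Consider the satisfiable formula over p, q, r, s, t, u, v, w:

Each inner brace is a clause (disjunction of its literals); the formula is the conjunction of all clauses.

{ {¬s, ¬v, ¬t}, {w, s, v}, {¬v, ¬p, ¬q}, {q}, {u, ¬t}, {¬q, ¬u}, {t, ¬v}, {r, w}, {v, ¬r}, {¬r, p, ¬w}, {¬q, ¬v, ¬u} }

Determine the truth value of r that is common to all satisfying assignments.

Suppose r = True.
Unit clause (q) forces q = True.
Unit clause (¬u) forces u = False.
Unit clause (¬t) forces t = False.
Unit clause (¬v) forces v = False.
Now (v) is unsatisfied and unit — conflict.
So every satisfying assignment has r = False.

False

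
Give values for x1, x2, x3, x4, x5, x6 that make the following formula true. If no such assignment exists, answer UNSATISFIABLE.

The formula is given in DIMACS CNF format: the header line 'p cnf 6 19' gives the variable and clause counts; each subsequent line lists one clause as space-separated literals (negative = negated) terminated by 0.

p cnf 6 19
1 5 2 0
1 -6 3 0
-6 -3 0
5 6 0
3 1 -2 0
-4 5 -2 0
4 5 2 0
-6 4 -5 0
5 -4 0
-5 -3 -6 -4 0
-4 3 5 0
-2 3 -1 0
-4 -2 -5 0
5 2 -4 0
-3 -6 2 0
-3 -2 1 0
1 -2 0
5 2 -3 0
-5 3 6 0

Case x6 = False:
Unit clause (x5) forces x5 = True.
Unit clause (x3) forces x3 = True.
Case x4 = False:
Case x2 = True:
Unit clause (x1) forces x1 = True.
All clauses are satisfied.

x1: True, x2: True, x3: True, x4: False, x5: True, x6: False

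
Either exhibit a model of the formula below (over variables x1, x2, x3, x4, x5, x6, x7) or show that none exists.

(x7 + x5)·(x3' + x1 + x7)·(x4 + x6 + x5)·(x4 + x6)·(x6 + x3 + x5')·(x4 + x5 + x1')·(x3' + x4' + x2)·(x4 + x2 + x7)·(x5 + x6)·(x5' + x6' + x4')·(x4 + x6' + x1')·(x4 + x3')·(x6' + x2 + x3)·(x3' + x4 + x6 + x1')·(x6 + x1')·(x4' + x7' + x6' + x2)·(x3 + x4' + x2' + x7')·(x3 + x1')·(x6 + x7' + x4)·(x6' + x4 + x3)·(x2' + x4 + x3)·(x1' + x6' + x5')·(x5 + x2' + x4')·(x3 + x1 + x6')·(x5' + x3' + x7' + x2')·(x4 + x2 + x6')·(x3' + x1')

UNSATISFIABLE

Case x7 = 1:
Case x4 = 1:
Case x3 = 0:
(x2') alone gives x2 = 0.
(x6') alone gives x6 = 0.
(x5') alone gives x5 = 0.
But (x5) is also a unit clause — contradiction.
Backtrack on x3: now try x3 = 1.
(x2) alone gives x2 = 1.
(x5) alone gives x5 = 1.
But (x5') is also a unit clause — contradiction.
Either choice for x3 ends in contradiction.
Backtrack on x4: now try x4 = 0.
(x6) alone gives x6 = 1.
(x1') alone gives x1 = 0.
(x3') alone gives x3 = 0.
But (x3) is also a unit clause — contradiction.
Either choice for x4 ends in contradiction.
Backtrack on x7: now try x7 = 0.
(x5) alone gives x5 = 1.
Case x3 = 0:
(x6) alone gives x6 = 1.
(x4') alone gives x4 = 0.
But (x4) is also a unit clause — contradiction.
Backtrack on x3: now try x3 = 1.
(x1) alone gives x1 = 1.
But (x1') is also a unit clause — contradiction.
Either choice for x3 ends in contradiction.
Either choice for x7 ends in contradiction.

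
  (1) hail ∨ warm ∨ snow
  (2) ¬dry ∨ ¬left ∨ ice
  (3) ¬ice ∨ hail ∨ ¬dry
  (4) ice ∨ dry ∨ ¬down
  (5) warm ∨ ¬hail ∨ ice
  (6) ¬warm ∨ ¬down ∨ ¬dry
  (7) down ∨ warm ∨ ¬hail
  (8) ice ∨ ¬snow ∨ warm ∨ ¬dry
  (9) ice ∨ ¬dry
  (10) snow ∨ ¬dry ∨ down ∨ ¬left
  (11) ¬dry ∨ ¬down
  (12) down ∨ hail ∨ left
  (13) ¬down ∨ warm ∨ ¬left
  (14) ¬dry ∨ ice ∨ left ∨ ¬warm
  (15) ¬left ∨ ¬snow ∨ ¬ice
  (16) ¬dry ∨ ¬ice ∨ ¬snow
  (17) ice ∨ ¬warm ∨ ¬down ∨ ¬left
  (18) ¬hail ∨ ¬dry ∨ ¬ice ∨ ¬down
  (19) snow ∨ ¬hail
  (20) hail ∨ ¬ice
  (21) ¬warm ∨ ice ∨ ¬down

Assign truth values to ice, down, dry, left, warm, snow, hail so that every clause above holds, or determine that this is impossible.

ice: False; down: False; dry: False; left: True; warm: True; snow: False; hail: False

Suppose ice = False.
(¬dry) alone gives dry = False.
(¬down) alone gives down = False.
Suppose warm = True.
Suppose hail = False.
(left) alone gives left = True.
All clauses hold; snow can take either value.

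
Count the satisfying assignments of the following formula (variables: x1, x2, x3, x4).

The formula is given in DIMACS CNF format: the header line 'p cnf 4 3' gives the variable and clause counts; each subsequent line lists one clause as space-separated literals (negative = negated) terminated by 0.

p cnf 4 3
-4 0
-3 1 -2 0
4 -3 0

There are 2^4 = 16 truth assignments over (x1, x2, x3, x4).
Split on x4. With x4 = True, the clauses containing x4 are satisfied and ¬x4 drops from the rest; 0 of the 2^3 = 8 assignments to the other variables satisfy what remains.
With x4 = False, by the same count on the reduced clause set, 4 assignments work.
Total: 0 + 4 = 4.

4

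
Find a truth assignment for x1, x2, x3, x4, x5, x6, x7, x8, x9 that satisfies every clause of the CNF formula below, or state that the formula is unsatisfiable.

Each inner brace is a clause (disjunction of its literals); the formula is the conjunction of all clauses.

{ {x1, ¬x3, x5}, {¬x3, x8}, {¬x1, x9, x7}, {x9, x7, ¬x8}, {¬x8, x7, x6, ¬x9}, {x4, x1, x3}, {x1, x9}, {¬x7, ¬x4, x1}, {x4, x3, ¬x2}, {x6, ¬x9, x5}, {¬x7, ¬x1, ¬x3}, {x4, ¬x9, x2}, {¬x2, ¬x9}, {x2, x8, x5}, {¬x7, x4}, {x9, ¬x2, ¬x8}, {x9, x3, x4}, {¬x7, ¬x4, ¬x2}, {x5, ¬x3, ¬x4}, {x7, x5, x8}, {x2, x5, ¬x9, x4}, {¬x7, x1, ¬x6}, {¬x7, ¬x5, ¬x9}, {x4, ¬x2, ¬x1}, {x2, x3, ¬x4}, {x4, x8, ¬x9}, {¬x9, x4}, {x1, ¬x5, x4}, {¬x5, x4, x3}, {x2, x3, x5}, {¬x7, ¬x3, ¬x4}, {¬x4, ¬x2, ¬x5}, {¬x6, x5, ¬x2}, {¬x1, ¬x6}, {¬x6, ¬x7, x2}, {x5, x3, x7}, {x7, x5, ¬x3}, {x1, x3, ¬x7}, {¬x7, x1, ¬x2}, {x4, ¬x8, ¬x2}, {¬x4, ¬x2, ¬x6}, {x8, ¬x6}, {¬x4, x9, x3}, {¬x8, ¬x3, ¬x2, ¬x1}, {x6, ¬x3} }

Try x3 = True.
The clause (x8) is unit, so x8 = True.
The clause (x6) is unit, so x6 = True.
The clause (¬x1) is unit, so x1 = False.
The clause (x5) is unit, so x5 = True.
The clause (x9) is unit, so x9 = True.
The clause (¬x2) is unit, so x2 = False.
The clause (x4) is unit, so x4 = True.
The clause (¬x7) is unit, so x7 = False.
Every clause now holds.

x1: False, x2: False, x3: True, x4: True, x5: True, x6: True, x7: False, x8: True, x9: True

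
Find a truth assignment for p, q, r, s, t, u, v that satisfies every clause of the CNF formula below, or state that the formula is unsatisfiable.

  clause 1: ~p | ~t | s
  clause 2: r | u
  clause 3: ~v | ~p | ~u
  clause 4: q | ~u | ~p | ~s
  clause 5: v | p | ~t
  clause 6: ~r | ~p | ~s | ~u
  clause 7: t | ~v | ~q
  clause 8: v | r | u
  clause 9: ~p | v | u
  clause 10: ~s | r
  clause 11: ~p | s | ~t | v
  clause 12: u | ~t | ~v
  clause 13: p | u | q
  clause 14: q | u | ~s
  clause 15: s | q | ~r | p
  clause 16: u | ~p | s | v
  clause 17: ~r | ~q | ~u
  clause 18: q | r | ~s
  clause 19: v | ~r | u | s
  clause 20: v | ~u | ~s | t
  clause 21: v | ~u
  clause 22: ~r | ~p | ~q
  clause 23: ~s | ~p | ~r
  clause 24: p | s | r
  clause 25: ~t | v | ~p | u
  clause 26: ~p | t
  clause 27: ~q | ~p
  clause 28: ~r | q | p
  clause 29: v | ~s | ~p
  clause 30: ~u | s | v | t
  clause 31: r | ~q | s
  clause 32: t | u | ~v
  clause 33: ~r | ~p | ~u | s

p ↦ 0, q ↦ 1, r ↦ 1, s ↦ 1, t ↦ 0, u ↦ 0, v ↦ 0

Try r = 1.
Try q = 1.
(~u) alone gives u = 0.
(~p) alone gives p = 0.
Try v = 0.
(~t) alone gives t = 0.
(s) alone gives s = 1.
All clauses are satisfied.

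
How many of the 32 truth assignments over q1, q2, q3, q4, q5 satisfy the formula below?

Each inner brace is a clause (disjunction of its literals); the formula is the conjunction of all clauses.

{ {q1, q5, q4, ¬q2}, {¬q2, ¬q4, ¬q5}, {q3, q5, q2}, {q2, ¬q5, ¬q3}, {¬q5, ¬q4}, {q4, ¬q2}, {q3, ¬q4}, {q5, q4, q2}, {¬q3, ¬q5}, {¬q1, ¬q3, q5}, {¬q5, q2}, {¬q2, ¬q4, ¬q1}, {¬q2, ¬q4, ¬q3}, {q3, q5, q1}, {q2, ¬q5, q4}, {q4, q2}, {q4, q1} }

There are 2^5 = 32 truth assignments over (q1, q2, q3, q4, q5).
Split on q1. With q1 = True, the clauses containing q1 are satisfied and ¬q1 drops from the rest; 0 of the 2^4 = 16 assignments to the other variables satisfy what remains.
With q1 = False, by the same count on the reduced clause set, 1 assignment works.
(One model: q1=F, q2=F, q3=T, q4=T, q5=F.)
Total: 0 + 1 = 1.

1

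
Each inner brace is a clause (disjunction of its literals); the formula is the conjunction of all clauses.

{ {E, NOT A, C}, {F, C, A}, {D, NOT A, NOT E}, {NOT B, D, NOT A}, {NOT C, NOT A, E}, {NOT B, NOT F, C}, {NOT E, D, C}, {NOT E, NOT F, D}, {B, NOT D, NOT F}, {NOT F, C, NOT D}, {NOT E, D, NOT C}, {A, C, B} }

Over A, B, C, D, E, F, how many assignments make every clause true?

There are 2^6 = 64 truth assignments over (A, B, C, D, E, F).
Split on C. With C = true, the clauses containing C are satisfied and NOT C drops from the rest; 13 of the 2^5 = 32 assignments to the other variables satisfy what remains.
With C = false, by the same count on the reduced clause set, 2 assignments work.
(One model: A=F, B=F, C=T, D=F, E=F, F=F.)
Total: 13 + 2 = 15.

15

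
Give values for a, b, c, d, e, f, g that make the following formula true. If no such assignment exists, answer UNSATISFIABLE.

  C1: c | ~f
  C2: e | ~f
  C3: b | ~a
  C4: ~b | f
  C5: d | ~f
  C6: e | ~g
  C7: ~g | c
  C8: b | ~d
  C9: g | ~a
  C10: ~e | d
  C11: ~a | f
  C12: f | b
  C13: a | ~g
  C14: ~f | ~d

Case c = 1:
Case e = 1:
(d) alone gives d = 1.
(b) alone gives b = 1.
(f) alone gives f = 1.
But (~f) is also a unit clause — contradiction.
Undo e and try e = 0.
(~f) alone gives f = 0.
(~b) alone gives b = 0.
But (b) is also a unit clause — contradiction.
Either choice for e ends in contradiction.
Undo c and try c = 0.
(~f) alone gives f = 0.
(~b) alone gives b = 0.
But (b) is also a unit clause — contradiction.
Either choice for c ends in contradiction.

UNSATISFIABLE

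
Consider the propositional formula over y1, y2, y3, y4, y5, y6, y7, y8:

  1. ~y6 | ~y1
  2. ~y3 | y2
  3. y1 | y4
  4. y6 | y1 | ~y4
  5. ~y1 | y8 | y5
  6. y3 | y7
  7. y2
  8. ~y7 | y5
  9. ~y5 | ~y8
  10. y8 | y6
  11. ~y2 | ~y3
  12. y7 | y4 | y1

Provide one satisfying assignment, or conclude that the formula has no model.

The clause (y2) is unit, so y2 = 1.
The clause (~y3) is unit, so y3 = 0.
The clause (y7) is unit, so y7 = 1.
The clause (y5) is unit, so y5 = 1.
The clause (~y8) is unit, so y8 = 0.
The clause (y6) is unit, so y6 = 1.
The clause (~y1) is unit, so y1 = 0.
The clause (y4) is unit, so y4 = 1.
All clauses are satisfied.

y1 ↦ 0,  y2 ↦ 1,  y3 ↦ 0,  y4 ↦ 1,  y5 ↦ 1,  y6 ↦ 1,  y7 ↦ 1,  y8 ↦ 0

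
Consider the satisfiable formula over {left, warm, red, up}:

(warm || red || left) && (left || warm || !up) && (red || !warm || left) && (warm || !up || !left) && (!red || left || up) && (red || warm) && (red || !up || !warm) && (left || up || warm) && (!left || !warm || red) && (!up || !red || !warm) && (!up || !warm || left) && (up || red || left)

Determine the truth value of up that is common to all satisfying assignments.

Suppose up = true.
Case left = true:
(warm) alone gives warm = true.
(red) alone gives red = true.
That conflicts with the unit clause (!red).
That branch fails; take left = false instead.
(warm) alone gives warm = true.
That conflicts with the unit clause (!warm).
Both values of left lead to a conflict.
So every satisfying assignment has up = False.

False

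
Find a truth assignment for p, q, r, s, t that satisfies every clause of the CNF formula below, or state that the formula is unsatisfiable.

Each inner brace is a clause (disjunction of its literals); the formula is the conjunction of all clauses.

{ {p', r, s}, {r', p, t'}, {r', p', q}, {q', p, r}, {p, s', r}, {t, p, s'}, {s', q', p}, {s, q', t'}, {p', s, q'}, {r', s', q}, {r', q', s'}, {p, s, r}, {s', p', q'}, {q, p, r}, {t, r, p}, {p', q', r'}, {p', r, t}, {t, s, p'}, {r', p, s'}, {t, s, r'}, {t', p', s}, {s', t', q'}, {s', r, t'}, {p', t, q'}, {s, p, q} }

Case p = 0:
Case r = 0:
From the singleton clause (q'), q = 0.
But (q) is also a unit clause — contradiction.
Backtrack on r: now try r = 1.
From the singleton clause (t'), t = 0.
From the singleton clause (s'), s = 0.
But (s) is also a unit clause — contradiction.
Either choice for r ends in contradiction.
Backtrack on p: now try p = 1.
Case r = 1:
From the singleton clause (q), q = 1.
But (q') is also a unit clause — contradiction.
Backtrack on r: now try r = 0.
From the singleton clause (s), s = 1.
From the singleton clause (q'), q = 0.
From the singleton clause (t), t = 1.
But (t') is also a unit clause — contradiction.
Either choice for r ends in contradiction.
Either choice for p ends in contradiction.

UNSATISFIABLE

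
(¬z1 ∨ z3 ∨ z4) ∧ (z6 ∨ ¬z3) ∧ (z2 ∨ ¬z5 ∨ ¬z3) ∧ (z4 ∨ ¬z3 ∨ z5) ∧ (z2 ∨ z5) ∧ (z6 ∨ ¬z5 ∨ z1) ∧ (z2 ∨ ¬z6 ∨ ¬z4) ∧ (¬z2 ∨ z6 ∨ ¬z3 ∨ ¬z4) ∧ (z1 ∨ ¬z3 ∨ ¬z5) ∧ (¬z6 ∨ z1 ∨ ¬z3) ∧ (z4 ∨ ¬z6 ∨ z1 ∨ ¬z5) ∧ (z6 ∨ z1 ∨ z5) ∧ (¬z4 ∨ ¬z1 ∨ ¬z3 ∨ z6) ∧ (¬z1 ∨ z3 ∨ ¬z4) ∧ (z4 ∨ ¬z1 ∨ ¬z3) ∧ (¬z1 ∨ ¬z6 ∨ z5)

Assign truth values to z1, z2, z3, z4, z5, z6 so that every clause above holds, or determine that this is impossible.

z1=True, z2=True, z3=True, z4=True, z5=True, z6=True

Try z6 = True.
Try z2 = True.
Try z1 = True.
The clause (z5) is unit, so z5 = True.
Try z3 = True.
The clause (z4) is unit, so z4 = True.
This assignment satisfies each clause.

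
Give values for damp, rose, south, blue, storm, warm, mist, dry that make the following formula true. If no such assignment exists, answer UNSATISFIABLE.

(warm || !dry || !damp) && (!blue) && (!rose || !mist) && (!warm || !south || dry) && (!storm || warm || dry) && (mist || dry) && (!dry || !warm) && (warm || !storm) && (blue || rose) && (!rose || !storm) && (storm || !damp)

damp=false; rose=true; south=false; blue=false; storm=false; warm=false; mist=false; dry=true

From the singleton clause (!blue), blue = false.
From the singleton clause (rose), rose = true.
From the singleton clause (!mist), mist = false.
From the singleton clause (dry), dry = true.
From the singleton clause (!warm), warm = false.
From the singleton clause (!damp), damp = false.
From the singleton clause (!storm), storm = false.
All clauses hold; south can take either value.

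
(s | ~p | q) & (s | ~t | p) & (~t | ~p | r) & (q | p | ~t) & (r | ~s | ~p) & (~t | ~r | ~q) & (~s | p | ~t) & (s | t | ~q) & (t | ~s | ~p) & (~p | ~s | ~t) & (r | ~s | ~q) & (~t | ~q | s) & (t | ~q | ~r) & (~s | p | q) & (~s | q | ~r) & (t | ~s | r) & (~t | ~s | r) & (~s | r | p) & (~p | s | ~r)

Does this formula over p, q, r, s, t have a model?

Satisfiable

Try s = 0.
Try p = 0.
Unit clause (~t) forces t = 0.
Unit clause (~q) forces q = 0.
Every clause is now satisfied; r is unconstrained.
A satisfying assignment: p ↦ 0; q ↦ 0; r ↦ 0; s ↦ 0; t ↦ 0.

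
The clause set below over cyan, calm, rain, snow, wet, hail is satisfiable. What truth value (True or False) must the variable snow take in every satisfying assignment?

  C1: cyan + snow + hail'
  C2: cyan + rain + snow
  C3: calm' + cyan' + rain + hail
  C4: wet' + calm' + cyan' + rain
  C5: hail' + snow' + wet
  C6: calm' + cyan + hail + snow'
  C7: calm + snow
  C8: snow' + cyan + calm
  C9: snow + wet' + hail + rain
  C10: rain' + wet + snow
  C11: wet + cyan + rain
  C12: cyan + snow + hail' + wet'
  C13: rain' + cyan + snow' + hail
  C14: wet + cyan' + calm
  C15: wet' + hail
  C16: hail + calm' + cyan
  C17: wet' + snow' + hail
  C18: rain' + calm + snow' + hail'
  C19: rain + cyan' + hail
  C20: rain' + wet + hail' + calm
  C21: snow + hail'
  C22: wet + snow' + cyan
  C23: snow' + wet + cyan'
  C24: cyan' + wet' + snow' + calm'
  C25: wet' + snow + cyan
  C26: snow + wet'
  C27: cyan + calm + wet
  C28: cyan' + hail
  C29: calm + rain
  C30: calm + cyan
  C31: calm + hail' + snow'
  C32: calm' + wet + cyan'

Suppose snow = 0.
Unit clause (calm) forces calm = 1.
Unit clause (hail') forces hail = 0.
Unit clause (wet') forces wet = 0.
Unit clause (rain') forces rain = 0.
Unit clause (cyan) forces cyan = 1.
That conflicts with the unit clause (cyan').
So every satisfying assignment has snow = True.

True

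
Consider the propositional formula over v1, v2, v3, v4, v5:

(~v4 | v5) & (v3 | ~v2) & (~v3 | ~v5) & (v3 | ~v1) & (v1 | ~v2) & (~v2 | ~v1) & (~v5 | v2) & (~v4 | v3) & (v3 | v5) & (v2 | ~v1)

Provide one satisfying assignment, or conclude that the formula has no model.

Try v4 = 0.
Try v3 = 1.
From the singleton clause (~v5), v5 = 0.
Try v1 = 0.
From the singleton clause (~v2), v2 = 0.
Every clause now holds.

v1: 0,  v2: 0,  v3: 1,  v4: 0,  v5: 0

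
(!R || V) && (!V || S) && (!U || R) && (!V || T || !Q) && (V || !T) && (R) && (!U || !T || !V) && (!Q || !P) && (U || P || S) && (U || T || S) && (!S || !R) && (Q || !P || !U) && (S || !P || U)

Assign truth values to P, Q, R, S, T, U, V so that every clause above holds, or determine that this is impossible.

UNSATISFIABLE

Unit clause (R) forces R = true.
Unit clause (V) forces V = true.
Unit clause (S) forces S = true.
But (!S) is also a unit clause — contradiction.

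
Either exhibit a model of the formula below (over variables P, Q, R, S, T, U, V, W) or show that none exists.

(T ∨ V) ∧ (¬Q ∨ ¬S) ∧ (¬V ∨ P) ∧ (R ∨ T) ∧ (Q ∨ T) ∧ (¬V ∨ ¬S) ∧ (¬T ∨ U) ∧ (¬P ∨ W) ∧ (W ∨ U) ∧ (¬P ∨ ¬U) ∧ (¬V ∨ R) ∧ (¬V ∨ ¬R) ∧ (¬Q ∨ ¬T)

Case T = True:
From the singleton clause (U), U = True.
From the singleton clause (¬P), P = False.
From the singleton clause (¬V), V = False.
From the singleton clause (¬Q), Q = False.
All clauses hold; R, S, W can take either value.

P ↦ False,  Q ↦ False,  R ↦ True,  S ↦ False,  T ↦ True,  U ↦ True,  V ↦ False,  W ↦ True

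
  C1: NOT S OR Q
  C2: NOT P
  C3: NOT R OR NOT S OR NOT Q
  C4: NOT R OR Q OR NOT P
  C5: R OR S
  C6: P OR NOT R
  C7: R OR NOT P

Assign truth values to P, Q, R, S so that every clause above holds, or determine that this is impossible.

P=false,  Q=true,  R=false,  S=true

(NOT P) alone gives P = false.
(NOT R) alone gives R = false.
(S) alone gives S = true.
(Q) alone gives Q = true.
All clauses are satisfied.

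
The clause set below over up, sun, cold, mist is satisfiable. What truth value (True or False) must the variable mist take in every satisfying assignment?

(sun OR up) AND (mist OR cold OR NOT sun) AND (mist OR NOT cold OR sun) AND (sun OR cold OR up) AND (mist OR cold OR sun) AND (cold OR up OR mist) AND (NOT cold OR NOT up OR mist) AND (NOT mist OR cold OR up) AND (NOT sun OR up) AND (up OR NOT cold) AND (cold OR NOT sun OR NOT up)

True

Suppose mist = false.
Try sun = true.
(cold) alone gives cold = true.
(NOT up) alone gives up = false.
But (up) is also a unit clause — contradiction.
Backtrack on sun: now try sun = false.
(up) alone gives up = true.
(NOT cold) alone gives cold = false.
But (cold) is also a unit clause — contradiction.
Neither sun = true nor sun = false works.
So every satisfying assignment has mist = True.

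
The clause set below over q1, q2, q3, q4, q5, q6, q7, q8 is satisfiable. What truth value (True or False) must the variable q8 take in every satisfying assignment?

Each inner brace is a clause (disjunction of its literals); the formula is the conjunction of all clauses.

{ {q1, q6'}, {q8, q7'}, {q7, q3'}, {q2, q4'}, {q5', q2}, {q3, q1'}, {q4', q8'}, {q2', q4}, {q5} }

False

Suppose q8 = 1.
The clause (q4') is unit, so q4 = 0.
The clause (q2') is unit, so q2 = 0.
The clause (q5') is unit, so q5 = 0.
That conflicts with the unit clause (q5).
So every satisfying assignment has q8 = False.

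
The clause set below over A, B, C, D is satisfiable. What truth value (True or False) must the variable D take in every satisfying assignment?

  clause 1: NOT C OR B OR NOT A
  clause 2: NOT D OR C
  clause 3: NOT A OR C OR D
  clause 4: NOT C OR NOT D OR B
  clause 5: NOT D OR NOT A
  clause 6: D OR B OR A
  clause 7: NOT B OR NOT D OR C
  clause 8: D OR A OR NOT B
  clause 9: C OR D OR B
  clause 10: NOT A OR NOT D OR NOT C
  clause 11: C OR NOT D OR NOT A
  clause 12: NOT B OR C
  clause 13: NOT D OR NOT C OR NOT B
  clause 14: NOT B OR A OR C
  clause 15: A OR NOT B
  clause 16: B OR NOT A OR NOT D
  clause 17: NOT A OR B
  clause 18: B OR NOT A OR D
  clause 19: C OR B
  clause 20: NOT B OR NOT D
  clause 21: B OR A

Suppose D = true.
Unit clause (C) forces C = true.
Unit clause (B) forces B = true.
Now (NOT B) is unsatisfied and unit — conflict.
So every satisfying assignment has D = False.

False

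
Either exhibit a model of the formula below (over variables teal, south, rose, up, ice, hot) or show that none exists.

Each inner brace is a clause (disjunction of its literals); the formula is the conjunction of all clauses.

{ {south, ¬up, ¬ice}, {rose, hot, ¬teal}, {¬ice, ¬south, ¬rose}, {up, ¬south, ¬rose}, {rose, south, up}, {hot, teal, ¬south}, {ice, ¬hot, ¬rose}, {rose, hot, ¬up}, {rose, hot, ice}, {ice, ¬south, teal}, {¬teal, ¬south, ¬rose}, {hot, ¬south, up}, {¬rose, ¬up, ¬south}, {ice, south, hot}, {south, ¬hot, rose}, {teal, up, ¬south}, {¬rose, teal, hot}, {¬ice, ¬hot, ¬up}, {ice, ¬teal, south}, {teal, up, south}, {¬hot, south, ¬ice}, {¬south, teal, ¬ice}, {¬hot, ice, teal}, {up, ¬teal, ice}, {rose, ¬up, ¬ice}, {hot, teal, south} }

teal: True,  south: False,  rose: True,  up: False,  ice: True,  hot: False

Suppose south = False.
Suppose up = False.
From the singleton clause (rose), rose = True.
From the singleton clause (teal), teal = True.
From the singleton clause (ice), ice = True.
From the singleton clause (¬hot), hot = False.
Every clause now holds.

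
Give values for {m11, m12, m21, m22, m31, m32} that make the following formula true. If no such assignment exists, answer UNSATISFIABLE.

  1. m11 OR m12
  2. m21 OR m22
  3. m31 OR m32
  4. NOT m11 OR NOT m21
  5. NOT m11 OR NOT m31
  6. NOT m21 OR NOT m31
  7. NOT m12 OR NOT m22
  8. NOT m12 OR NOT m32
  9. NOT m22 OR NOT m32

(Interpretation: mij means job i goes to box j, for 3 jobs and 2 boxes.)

Suppose m11 = true.
From the singleton clause (NOT m21), m21 = false.
From the singleton clause (m22), m22 = true.
From the singleton clause (NOT m31), m31 = false.
From the singleton clause (m32), m32 = true.
Now (NOT m32) is unsatisfied and unit — conflict.
So m11 must be the other value — set m11 = false.
From the singleton clause (m12), m12 = true.
From the singleton clause (NOT m22), m22 = false.
From the singleton clause (m21), m21 = true.
From the singleton clause (NOT m31), m31 = false.
From the singleton clause (m32), m32 = true.
Now (NOT m32) is unsatisfied and unit — conflict.
Neither m11 = true nor m11 = false works.

UNSATISFIABLE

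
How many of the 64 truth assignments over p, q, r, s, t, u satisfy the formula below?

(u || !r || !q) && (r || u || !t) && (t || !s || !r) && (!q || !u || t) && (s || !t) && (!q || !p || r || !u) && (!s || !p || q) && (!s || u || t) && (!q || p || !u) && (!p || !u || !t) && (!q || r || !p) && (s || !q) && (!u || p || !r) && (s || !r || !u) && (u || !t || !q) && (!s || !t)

There are 2^6 = 64 truth assignments over (p, q, r, s, t, u).
Split on t. With t = true, the clauses containing t are satisfied and !t drops from the rest; 0 of the 2^5 = 32 assignments to the other variables satisfy what remains.
With t = false, by the same count on the reduced clause set, 7 assignments work.
(One model: p=F, q=F, r=F, s=F, t=F, u=F.)
Total: 0 + 7 = 7.

7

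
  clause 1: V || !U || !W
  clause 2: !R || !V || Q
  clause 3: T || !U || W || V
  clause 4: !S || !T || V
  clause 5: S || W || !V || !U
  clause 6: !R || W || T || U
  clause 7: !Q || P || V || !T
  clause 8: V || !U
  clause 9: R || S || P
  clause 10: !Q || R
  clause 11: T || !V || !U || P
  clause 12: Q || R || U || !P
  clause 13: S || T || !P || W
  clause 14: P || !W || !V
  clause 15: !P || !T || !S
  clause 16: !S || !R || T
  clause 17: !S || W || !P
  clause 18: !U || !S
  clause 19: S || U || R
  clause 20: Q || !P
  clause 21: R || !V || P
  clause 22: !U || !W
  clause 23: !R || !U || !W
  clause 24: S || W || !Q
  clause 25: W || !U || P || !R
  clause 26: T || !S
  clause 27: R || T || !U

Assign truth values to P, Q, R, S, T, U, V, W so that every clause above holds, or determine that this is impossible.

Branch on V: set V = false.
(!U) alone gives U = false.
Branch on S: set S = false.
(R) alone gives R = true.
Branch on W: set W = true.
Branch on Q: set Q = true.
Branch on P: set P = false.
(!T) alone gives T = false.
Every clause now holds.

P ↦ false; Q ↦ true; R ↦ true; S ↦ false; T ↦ false; U ↦ false; V ↦ false; W ↦ true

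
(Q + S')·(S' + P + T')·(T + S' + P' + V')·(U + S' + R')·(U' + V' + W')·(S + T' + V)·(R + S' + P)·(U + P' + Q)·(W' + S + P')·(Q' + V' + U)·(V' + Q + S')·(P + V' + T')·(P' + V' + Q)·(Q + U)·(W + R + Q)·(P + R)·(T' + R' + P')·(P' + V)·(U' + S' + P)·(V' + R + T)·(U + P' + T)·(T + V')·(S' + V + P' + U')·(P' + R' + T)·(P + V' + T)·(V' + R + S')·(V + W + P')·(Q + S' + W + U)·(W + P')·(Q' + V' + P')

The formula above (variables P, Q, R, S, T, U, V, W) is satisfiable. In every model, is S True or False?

Suppose S = 1.
Unit clause (Q) forces Q = 1.
Case P = 1:
Unit clause (V) forces V = 1.
Now (V') is unsatisfied and unit — conflict.
Backtrack on P: now try P = 0.
Unit clause (T') forces T = 0.
Unit clause (R) forces R = 1.
Unit clause (U) forces U = 1.
Now (U') is unsatisfied and unit — conflict.
Both values of P lead to a conflict.
So every satisfying assignment has S = False.

False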